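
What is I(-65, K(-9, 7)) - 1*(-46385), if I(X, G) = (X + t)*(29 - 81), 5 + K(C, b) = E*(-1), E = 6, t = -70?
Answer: 53405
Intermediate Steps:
K(C, b) = -11 (K(C, b) = -5 + 6*(-1) = -5 - 6 = -11)
I(X, G) = 3640 - 52*X (I(X, G) = (X - 70)*(29 - 81) = (-70 + X)*(-52) = 3640 - 52*X)
I(-65, K(-9, 7)) - 1*(-46385) = (3640 - 52*(-65)) - 1*(-46385) = (3640 + 3380) + 46385 = 7020 + 46385 = 53405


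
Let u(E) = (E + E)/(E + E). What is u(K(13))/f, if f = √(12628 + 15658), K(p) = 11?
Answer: √28286/28286 ≈ 0.0059459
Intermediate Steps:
u(E) = 1 (u(E) = (2*E)/((2*E)) = (2*E)*(1/(2*E)) = 1)
f = √28286 ≈ 168.18
u(K(13))/f = 1/√28286 = 1*(√28286/28286) = √28286/28286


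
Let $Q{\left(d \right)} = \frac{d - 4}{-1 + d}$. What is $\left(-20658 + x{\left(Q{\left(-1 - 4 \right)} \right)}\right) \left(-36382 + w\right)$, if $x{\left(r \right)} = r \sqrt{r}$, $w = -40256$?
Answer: $1583187804 - \frac{114957 \sqrt{6}}{2} \approx 1.583 \cdot 10^{9}$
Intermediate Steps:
$Q{\left(d \right)} = \frac{-4 + d}{-1 + d}$
$x{\left(r \right)} = r^{\frac{3}{2}}$
$\left(-20658 + x{\left(Q{\left(-1 - 4 \right)} \right)}\right) \left(-36382 + w\right) = \left(-20658 + \left(\frac{-4 - 5}{-1 - 5}\right)^{\frac{3}{2}}\right) \left(-36382 - 40256\right) = \left(-20658 + \left(\frac{-4 - 5}{-1 - 5}\right)^{\frac{3}{2}}\right) \left(-76638\right) = \left(-20658 + \left(\frac{1}{-6} \left(-9\right)\right)^{\frac{3}{2}}\right) \left(-76638\right) = \left(-20658 + \left(\left(- \frac{1}{6}\right) \left(-9\right)\right)^{\frac{3}{2}}\right) \left(-76638\right) = \left(-20658 + \left(\frac{3}{2}\right)^{\frac{3}{2}}\right) \left(-76638\right) = \left(-20658 + \frac{3 \sqrt{6}}{4}\right) \left(-76638\right) = 1583187804 - \frac{114957 \sqrt{6}}{2}$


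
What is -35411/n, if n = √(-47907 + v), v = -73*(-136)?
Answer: 35411*I*√37979/37979 ≈ 181.7*I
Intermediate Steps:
v = 9928
n = I*√37979 (n = √(-47907 + 9928) = √(-37979) = I*√37979 ≈ 194.88*I)
-35411/n = -35411*(-I*√37979/37979) = -(-35411)*I*√37979/37979 = 35411*I*√37979/37979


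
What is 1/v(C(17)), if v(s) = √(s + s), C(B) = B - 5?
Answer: √6/12 ≈ 0.20412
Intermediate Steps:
C(B) = -5 + B
v(s) = √2*√s (v(s) = √(2*s) = √2*√s)
1/v(C(17)) = 1/(√2*√(-5 + 17)) = 1/(√2*√12) = 1/(√2*(2*√3)) = 1/(2*√6) = √6/12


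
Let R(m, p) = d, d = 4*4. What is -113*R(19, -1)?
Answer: -1808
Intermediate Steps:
d = 16
R(m, p) = 16
-113*R(19, -1) = -113*16 = -1808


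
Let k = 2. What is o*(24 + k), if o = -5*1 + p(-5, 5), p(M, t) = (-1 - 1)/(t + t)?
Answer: -676/5 ≈ -135.20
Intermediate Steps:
p(M, t) = -1/t (p(M, t) = -2*1/(2*t) = -1/t)
o = -26/5 (o = -5*1 - 1/5 = -5 - 1*⅕ = -5 - ⅕ = -26/5 ≈ -5.2000)
o*(24 + k) = -26*(24 + 2)/5 = -26/5*26 = -676/5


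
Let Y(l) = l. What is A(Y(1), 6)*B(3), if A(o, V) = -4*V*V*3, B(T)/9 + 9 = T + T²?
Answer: -11664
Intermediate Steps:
B(T) = -81 + 9*T + 9*T² (B(T) = -81 + 9*(T + T²) = -81 + (9*T + 9*T²) = -81 + 9*T + 9*T²)
A(o, V) = -12*V² (A(o, V) = -4*V²*3 = -12*V²)
A(Y(1), 6)*B(3) = (-12*6²)*(-81 + 9*3 + 9*3²) = (-12*36)*(-81 + 27 + 9*9) = -432*(-81 + 27 + 81) = -432*27 = -11664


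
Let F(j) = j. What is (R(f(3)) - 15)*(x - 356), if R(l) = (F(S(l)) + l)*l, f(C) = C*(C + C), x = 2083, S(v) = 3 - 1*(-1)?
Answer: 657987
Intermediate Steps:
S(v) = 4 (S(v) = 3 + 1 = 4)
f(C) = 2*C² (f(C) = C*(2*C) = 2*C²)
R(l) = l*(4 + l) (R(l) = (4 + l)*l = l*(4 + l))
(R(f(3)) - 15)*(x - 356) = ((2*3²)*(4 + 2*3²) - 15)*(2083 - 356) = ((2*9)*(4 + 2*9) - 15)*1727 = (18*(4 + 18) - 15)*1727 = (18*22 - 15)*1727 = (396 - 15)*1727 = 381*1727 = 657987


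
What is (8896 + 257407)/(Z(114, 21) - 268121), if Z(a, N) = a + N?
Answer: -266303/267986 ≈ -0.99372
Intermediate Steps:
Z(a, N) = N + a
(8896 + 257407)/(Z(114, 21) - 268121) = (8896 + 257407)/((21 + 114) - 268121) = 266303/(135 - 268121) = 266303/(-267986) = 266303*(-1/267986) = -266303/267986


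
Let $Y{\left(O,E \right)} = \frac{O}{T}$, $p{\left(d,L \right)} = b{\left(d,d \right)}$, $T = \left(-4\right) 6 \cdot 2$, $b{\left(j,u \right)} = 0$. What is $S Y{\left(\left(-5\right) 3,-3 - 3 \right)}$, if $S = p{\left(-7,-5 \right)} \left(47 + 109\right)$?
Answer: $0$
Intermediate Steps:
$T = -48$ ($T = \left(-24\right) 2 = -48$)
$p{\left(d,L \right)} = 0$
$Y{\left(O,E \right)} = - \frac{O}{48}$ ($Y{\left(O,E \right)} = \frac{O}{-48} = O \left(- \frac{1}{48}\right) = - \frac{O}{48}$)
$S = 0$ ($S = 0 \left(47 + 109\right) = 0 \cdot 156 = 0$)
$S Y{\left(\left(-5\right) 3,-3 - 3 \right)} = 0 \left(- \frac{\left(-5\right) 3}{48}\right) = 0 \left(\left(- \frac{1}{48}\right) \left(-15\right)\right) = 0 \cdot \frac{5}{16} = 0$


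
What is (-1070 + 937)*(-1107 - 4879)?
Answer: 796138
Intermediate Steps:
(-1070 + 937)*(-1107 - 4879) = -133*(-5986) = 796138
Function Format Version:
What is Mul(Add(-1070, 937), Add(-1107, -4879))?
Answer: 796138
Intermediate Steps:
Mul(Add(-1070, 937), Add(-1107, -4879)) = Mul(-133, -5986) = 796138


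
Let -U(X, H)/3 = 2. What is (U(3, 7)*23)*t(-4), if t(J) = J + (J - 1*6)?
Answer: 1932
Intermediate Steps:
U(X, H) = -6 (U(X, H) = -3*2 = -6)
t(J) = -6 + 2*J (t(J) = J + (J - 6) = J + (-6 + J) = -6 + 2*J)
(U(3, 7)*23)*t(-4) = (-6*23)*(-6 + 2*(-4)) = -138*(-6 - 8) = -138*(-14) = 1932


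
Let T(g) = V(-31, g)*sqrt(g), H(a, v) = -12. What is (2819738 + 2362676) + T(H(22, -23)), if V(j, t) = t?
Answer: 5182414 - 24*I*sqrt(3) ≈ 5.1824e+6 - 41.569*I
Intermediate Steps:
T(g) = g**(3/2) (T(g) = g*sqrt(g) = g**(3/2))
(2819738 + 2362676) + T(H(22, -23)) = (2819738 + 2362676) + (-12)**(3/2) = 5182414 - 24*I*sqrt(3)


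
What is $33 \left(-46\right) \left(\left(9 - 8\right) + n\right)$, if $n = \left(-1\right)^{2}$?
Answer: $-3036$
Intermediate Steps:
$n = 1$
$33 \left(-46\right) \left(\left(9 - 8\right) + n\right) = 33 \left(-46\right) \left(\left(9 - 8\right) + 1\right) = - 1518 \left(1 + 1\right) = \left(-1518\right) 2 = -3036$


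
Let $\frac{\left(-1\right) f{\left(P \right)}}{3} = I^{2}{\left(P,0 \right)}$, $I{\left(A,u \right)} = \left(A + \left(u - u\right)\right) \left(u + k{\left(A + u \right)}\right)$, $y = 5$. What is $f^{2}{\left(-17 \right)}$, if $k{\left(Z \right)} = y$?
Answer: $469805625$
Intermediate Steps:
$k{\left(Z \right)} = 5$
$I{\left(A,u \right)} = A \left(5 + u\right)$ ($I{\left(A,u \right)} = \left(A + \left(u - u\right)\right) \left(u + 5\right) = \left(A + 0\right) \left(5 + u\right) = A \left(5 + u\right)$)
$f{\left(P \right)} = - 75 P^{2}$ ($f{\left(P \right)} = - 3 \left(P \left(5 + 0\right)\right)^{2} = - 3 \left(P 5\right)^{2} = - 3 \left(5 P\right)^{2} = - 3 \cdot 25 P^{2} = - 75 P^{2}$)
$f^{2}{\left(-17 \right)} = \left(- 75 \left(-17\right)^{2}\right)^{2} = \left(\left(-75\right) 289\right)^{2} = \left(-21675\right)^{2} = 469805625$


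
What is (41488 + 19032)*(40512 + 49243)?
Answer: 5431972600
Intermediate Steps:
(41488 + 19032)*(40512 + 49243) = 60520*89755 = 5431972600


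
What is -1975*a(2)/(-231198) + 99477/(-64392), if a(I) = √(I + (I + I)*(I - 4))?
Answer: -33159/21464 + 1975*I*√6/231198 ≈ -1.5449 + 0.020925*I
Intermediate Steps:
a(I) = √(I + 2*I*(-4 + I)) (a(I) = √(I + (2*I)*(-4 + I)) = √(I + 2*I*(-4 + I)))
-1975*a(2)/(-231198) + 99477/(-64392) = -1975*√2*√(-7 + 2*2)/(-231198) + 99477/(-64392) = -1975*√2*√(-7 + 4)*(-1/231198) + 99477*(-1/64392) = -1975*I*√6*(-1/231198) - 33159/21464 = 1975*I*√6/231198 - 33159/21464 = -33159/21464 + 1975*I*√6/231198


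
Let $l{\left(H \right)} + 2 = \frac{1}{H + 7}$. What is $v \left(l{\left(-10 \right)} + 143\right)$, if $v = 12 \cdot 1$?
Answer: $1688$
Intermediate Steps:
$v = 12$
$l{\left(H \right)} = -2 + \frac{1}{7 + H}$ ($l{\left(H \right)} = -2 + \frac{1}{H + 7} = -2 + \frac{1}{7 + H}$)
$v \left(l{\left(-10 \right)} + 143\right) = 12 \left(\frac{-13 - -20}{7 - 10} + 143\right) = 12 \left(\frac{-13 + 20}{-3} + 143\right) = 12 \left(\left(- \frac{1}{3}\right) 7 + 143\right) = 12 \left(- \frac{7}{3} + 143\right) = 12 \cdot \frac{422}{3} = 1688$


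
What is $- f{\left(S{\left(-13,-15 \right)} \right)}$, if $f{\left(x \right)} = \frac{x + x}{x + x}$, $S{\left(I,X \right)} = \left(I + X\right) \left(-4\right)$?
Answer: $-1$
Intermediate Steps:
$S{\left(I,X \right)} = - 4 I - 4 X$
$f{\left(x \right)} = 1$ ($f{\left(x \right)} = \frac{2 x}{2 x} = 2 x \frac{1}{2 x} = 1$)
$- f{\left(S{\left(-13,-15 \right)} \right)} = \left(-1\right) 1 = -1$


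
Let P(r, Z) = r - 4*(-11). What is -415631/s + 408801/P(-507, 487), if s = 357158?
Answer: -146198984711/165364154 ≈ -884.10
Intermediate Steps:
P(r, Z) = 44 + r (P(r, Z) = r + 44 = 44 + r)
-415631/s + 408801/P(-507, 487) = -415631/357158 + 408801/(44 - 507) = -415631*1/357158 + 408801/(-463) = -415631/357158 + 408801*(-1/463) = -415631/357158 - 408801/463 = -146198984711/165364154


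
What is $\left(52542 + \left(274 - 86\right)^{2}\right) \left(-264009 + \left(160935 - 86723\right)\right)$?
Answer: $-16680499142$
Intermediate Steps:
$\left(52542 + \left(274 - 86\right)^{2}\right) \left(-264009 + \left(160935 - 86723\right)\right) = \left(52542 + 188^{2}\right) \left(-264009 + \left(160935 - 86723\right)\right) = \left(52542 + 35344\right) \left(-264009 + 74212\right) = 87886 \left(-189797\right) = -16680499142$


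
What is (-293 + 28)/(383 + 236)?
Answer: -265/619 ≈ -0.42811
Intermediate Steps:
(-293 + 28)/(383 + 236) = -265/619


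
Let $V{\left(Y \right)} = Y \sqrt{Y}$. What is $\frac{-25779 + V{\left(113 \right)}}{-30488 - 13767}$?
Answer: $\frac{25779}{44255} - \frac{113 \sqrt{113}}{44255} \approx 0.55537$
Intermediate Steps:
$V{\left(Y \right)} = Y^{\frac{3}{2}}$
$\frac{-25779 + V{\left(113 \right)}}{-30488 - 13767} = \frac{-25779 + 113^{\frac{3}{2}}}{-30488 - 13767} = \frac{-25779 + 113 \sqrt{113}}{-44255} = \left(-25779 + 113 \sqrt{113}\right) \left(- \frac{1}{44255}\right) = \frac{25779}{44255} - \frac{113 \sqrt{113}}{44255}$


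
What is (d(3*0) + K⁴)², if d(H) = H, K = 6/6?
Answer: 1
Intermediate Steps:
K = 1 (K = 6*(⅙) = 1)
(d(3*0) + K⁴)² = (3*0 + 1⁴)² = (0 + 1)² = 1² = 1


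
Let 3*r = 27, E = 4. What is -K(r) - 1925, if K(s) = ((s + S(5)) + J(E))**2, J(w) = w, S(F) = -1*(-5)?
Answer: -2249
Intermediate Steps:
r = 9 (r = (1/3)*27 = 9)
S(F) = 5
K(s) = (9 + s)**2 (K(s) = ((s + 5) + 4)**2 = ((5 + s) + 4)**2 = (9 + s)**2)
-K(r) - 1925 = -(9 + 9)**2 - 1925 = -1*18**2 - 1925 = -1*324 - 1925 = -324 - 1925 = -2249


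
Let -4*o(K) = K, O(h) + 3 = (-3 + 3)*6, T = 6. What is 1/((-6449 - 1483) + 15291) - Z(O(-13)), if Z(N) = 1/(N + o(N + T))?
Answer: 9817/36795 ≈ 0.26680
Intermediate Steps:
O(h) = -3 (O(h) = -3 + (-3 + 3)*6 = -3 + 0*6 = -3 + 0 = -3)
o(K) = -K/4
Z(N) = 1/(-3/2 + 3*N/4) (Z(N) = 1/(N - (N + 6)/4) = 1/(N - (6 + N)/4) = 1/(N + (-3/2 - N/4)) = 1/(-3/2 + 3*N/4))
1/((-6449 - 1483) + 15291) - Z(O(-13)) = 1/((-6449 - 1483) + 15291) - 4/(3*(-2 - 3)) = 1/(-7932 + 15291) - 4/(3*(-5)) = 1/7359 - 4*(-1)/(3*5) = 1/7359 - 1*(-4/15) = 1/7359 + 4/15 = 9817/36795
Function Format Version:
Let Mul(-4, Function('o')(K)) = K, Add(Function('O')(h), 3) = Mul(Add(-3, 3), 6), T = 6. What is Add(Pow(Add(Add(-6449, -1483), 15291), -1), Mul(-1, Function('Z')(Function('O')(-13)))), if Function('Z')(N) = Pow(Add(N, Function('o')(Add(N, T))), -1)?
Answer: Rational(9817, 36795) ≈ 0.26680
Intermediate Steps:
Function('O')(h) = -3 (Function('O')(h) = Add(-3, Mul(Add(-3, 3), 6)) = Add(-3, Mul(0, 6)) = Add(-3, 0) = -3)
Function('o')(K) = Mul(Rational(-1, 4), K)
Function('Z')(N) = Pow(Add(Rational(-3, 2), Mul(Rational(3, 4), N)), -1) (Function('Z')(N) = Pow(Add(N, Mul(Rational(-1, 4), Add(N, 6))), -1) = Pow(Add(N, Mul(Rational(-1, 4), Add(6, N))), -1) = Pow(Add(N, Add(Rational(-3, 2), Mul(Rational(-1, 4), N))), -1) = Pow(Add(Rational(-3, 2), Mul(Rational(3, 4), N)), -1))
Add(Pow(Add(Add(-6449, -1483), 15291), -1), Mul(-1, Function('Z')(Function('O')(-13)))) = Add(Pow(Add(Add(-6449, -1483), 15291), -1), Mul(-1, Mul(Rational(4, 3), Pow(Add(-2, -3), -1)))) = Add(Pow(Add(-7932, 15291), -1), Mul(-1, Mul(Rational(4, 3), Pow(-5, -1)))) = Add(Pow(7359, -1), Mul(-1, Mul(Rational(4, 3), Rational(-1, 5)))) = Add(Rational(1, 7359), Mul(-1, Rational(-4, 15))) = Add(Rational(1, 7359), Rational(4, 15)) = Rational(9817, 36795)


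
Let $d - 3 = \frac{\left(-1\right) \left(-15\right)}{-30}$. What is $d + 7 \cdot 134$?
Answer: $\frac{1881}{2} \approx 940.5$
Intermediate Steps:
$d = \frac{5}{2}$ ($d = 3 + \frac{\left(-1\right) \left(-15\right)}{-30} = 3 + 15 \left(- \frac{1}{30}\right) = 3 - \frac{1}{2} = \frac{5}{2} \approx 2.5$)
$d + 7 \cdot 134 = \frac{5}{2} + 7 \cdot 134 = \frac{5}{2} + 938 = \frac{1881}{2}$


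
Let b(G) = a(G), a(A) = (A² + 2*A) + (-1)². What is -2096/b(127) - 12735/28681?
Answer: -16797851/29369344 ≈ -0.57195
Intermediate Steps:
a(A) = 1 + A² + 2*A (a(A) = (A² + 2*A) + 1 = 1 + A² + 2*A)
b(G) = 1 + G² + 2*G
-2096/b(127) - 12735/28681 = -2096/(1 + 127² + 2*127) - 12735/28681 = -2096/(1 + 16129 + 254) - 12735*1/28681 = -2096/16384 - 12735/28681 = -2096*1/16384 - 12735/28681 = -131/1024 - 12735/28681 = -16797851/29369344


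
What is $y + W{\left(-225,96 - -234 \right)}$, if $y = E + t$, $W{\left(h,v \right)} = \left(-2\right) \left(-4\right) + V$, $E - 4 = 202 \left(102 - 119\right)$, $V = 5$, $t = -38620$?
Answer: $-42037$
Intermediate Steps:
$E = -3430$ ($E = 4 + 202 \left(102 - 119\right) = 4 + 202 \left(-17\right) = 4 - 3434 = -3430$)
$W{\left(h,v \right)} = 13$ ($W{\left(h,v \right)} = \left(-2\right) \left(-4\right) + 5 = 8 + 5 = 13$)
$y = -42050$ ($y = -3430 - 38620 = -42050$)
$y + W{\left(-225,96 - -234 \right)} = -42050 + 13 = -42037$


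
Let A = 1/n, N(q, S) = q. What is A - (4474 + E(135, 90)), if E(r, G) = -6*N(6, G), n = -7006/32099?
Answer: -31124727/7006 ≈ -4442.6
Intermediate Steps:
n = -7006/32099 (n = -7006*1/32099 = -7006/32099 ≈ -0.21826)
E(r, G) = -36 (E(r, G) = -6*6 = -36)
A = -32099/7006 (A = 1/(-7006/32099) = -32099/7006 ≈ -4.5816)
A - (4474 + E(135, 90)) = -32099/7006 - (4474 - 36) = -32099/7006 - 1*4438 = -32099/7006 - 4438 = -31124727/7006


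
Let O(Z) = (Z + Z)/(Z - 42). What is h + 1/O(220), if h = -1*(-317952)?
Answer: 69949529/220 ≈ 3.1795e+5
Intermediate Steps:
h = 317952
O(Z) = 2*Z/(-42 + Z) (O(Z) = (2*Z)/(-42 + Z) = 2*Z/(-42 + Z))
h + 1/O(220) = 317952 + 1/(2*220/(-42 + 220)) = 317952 + 1/(2*220/178) = 317952 + 1/(2*220*(1/178)) = 317952 + 1/(220/89) = 317952 + 89/220 = 69949529/220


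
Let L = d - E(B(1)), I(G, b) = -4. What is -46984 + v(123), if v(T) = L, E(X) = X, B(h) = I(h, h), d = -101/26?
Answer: -1221581/26 ≈ -46984.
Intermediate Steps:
d = -101/26 (d = -101*1/26 = -101/26 ≈ -3.8846)
B(h) = -4
L = 3/26 (L = -101/26 - 1*(-4) = -101/26 + 4 = 3/26 ≈ 0.11538)
v(T) = 3/26
-46984 + v(123) = -46984 + 3/26 = -1221581/26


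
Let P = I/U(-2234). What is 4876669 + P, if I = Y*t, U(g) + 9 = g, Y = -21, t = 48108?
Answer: 10939378835/2243 ≈ 4.8771e+6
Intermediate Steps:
U(g) = -9 + g
I = -1010268 (I = -21*48108 = -1010268)
P = 1010268/2243 (P = -1010268/(-9 - 2234) = -1010268/(-2243) = -1010268*(-1/2243) = 1010268/2243 ≈ 450.41)
4876669 + P = 4876669 + 1010268/2243 = 10939378835/2243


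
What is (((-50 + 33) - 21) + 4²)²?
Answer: 484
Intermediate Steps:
(((-50 + 33) - 21) + 4²)² = ((-17 - 21) + 16)² = (-38 + 16)² = (-22)² = 484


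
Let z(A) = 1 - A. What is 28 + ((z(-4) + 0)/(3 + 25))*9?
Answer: 829/28 ≈ 29.607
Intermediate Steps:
28 + ((z(-4) + 0)/(3 + 25))*9 = 28 + (((1 - 1*(-4)) + 0)/(3 + 25))*9 = 28 + (((1 + 4) + 0)/28)*9 = 28 + ((5 + 0)*(1/28))*9 = 28 + (5*(1/28))*9 = 28 + (5/28)*9 = 28 + 45/28 = 829/28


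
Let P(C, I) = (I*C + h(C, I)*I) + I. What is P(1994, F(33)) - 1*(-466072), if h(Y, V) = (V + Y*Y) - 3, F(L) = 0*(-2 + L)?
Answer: 466072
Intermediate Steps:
F(L) = 0
h(Y, V) = -3 + V + Y² (h(Y, V) = (V + Y²) - 3 = -3 + V + Y²)
P(C, I) = I + C*I + I*(-3 + I + C²) (P(C, I) = (I*C + (-3 + I + C²)*I) + I = (C*I + I*(-3 + I + C²)) + I = I + C*I + I*(-3 + I + C²))
P(1994, F(33)) - 1*(-466072) = 0*(-2 + 1994 + 0 + 1994²) - 1*(-466072) = 0*(-2 + 1994 + 0 + 3976036) + 466072 = 0*3978028 + 466072 = 0 + 466072 = 466072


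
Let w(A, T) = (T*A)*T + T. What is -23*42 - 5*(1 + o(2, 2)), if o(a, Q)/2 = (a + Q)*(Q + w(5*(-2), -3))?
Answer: 2669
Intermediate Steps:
w(A, T) = T + A*T² (w(A, T) = (A*T)*T + T = A*T² + T = T + A*T²)
o(a, Q) = 2*(-93 + Q)*(Q + a) (o(a, Q) = 2*((a + Q)*(Q - 3*(1 + (5*(-2))*(-3)))) = 2*((Q + a)*(Q - 3*(1 - 10*(-3)))) = 2*((Q + a)*(Q - 3*(1 + 30))) = 2*((Q + a)*(Q - 3*31)) = 2*((Q + a)*(Q - 93)) = 2*((Q + a)*(-93 + Q)) = 2*((-93 + Q)*(Q + a)) = 2*(-93 + Q)*(Q + a))
-23*42 - 5*(1 + o(2, 2)) = -23*42 - 5*(1 + (-186*2 - 186*2 + 2*2² + 2*2*2)) = -966 - 5*(1 + (-372 - 372 + 2*4 + 8)) = -966 - 5*(1 + (-372 - 372 + 8 + 8)) = -966 - 5*(1 - 728) = -966 - 5*(-727) = -966 + 3635 = 2669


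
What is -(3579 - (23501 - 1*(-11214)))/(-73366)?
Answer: -15568/36683 ≈ -0.42439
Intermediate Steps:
-(3579 - (23501 - 1*(-11214)))/(-73366) = -(3579 - (23501 + 11214))*(-1/73366) = -(3579 - 1*34715)*(-1/73366) = -(3579 - 34715)*(-1/73366) = -1*(-31136)*(-1/73366) = 31136*(-1/73366) = -15568/36683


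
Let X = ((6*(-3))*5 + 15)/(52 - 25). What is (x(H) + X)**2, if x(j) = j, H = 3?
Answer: 4/81 ≈ 0.049383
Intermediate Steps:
X = -25/9 (X = (-18*5 + 15)/27 = (-90 + 15)*(1/27) = -75*1/27 = -25/9 ≈ -2.7778)
(x(H) + X)**2 = (3 - 25/9)**2 = (2/9)**2 = 4/81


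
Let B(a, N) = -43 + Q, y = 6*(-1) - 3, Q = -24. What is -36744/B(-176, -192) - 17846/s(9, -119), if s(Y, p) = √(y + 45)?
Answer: -487609/201 ≈ -2425.9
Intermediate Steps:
y = -9 (y = -6 - 3 = -9)
B(a, N) = -67 (B(a, N) = -43 - 24 = -67)
s(Y, p) = 6 (s(Y, p) = √(-9 + 45) = √36 = 6)
-36744/B(-176, -192) - 17846/s(9, -119) = -36744/(-67) - 17846/6 = -36744*(-1/67) - 17846*⅙ = 36744/67 - 8923/3 = -487609/201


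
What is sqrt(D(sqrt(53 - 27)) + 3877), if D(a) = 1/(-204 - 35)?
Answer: sqrt(221457878)/239 ≈ 62.266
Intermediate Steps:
D(a) = -1/239 (D(a) = 1/(-239) = -1/239)
sqrt(D(sqrt(53 - 27)) + 3877) = sqrt(-1/239 + 3877) = sqrt(926602/239) = sqrt(221457878)/239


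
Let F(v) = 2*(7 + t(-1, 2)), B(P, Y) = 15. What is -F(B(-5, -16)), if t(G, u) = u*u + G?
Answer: -20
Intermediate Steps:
t(G, u) = G + u² (t(G, u) = u² + G = G + u²)
F(v) = 20 (F(v) = 2*(7 + (-1 + 2²)) = 2*(7 + (-1 + 4)) = 2*(7 + 3) = 2*10 = 20)
-F(B(-5, -16)) = -1*20 = -20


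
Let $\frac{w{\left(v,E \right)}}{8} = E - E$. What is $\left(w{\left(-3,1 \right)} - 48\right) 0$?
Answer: $0$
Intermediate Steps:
$w{\left(v,E \right)} = 0$ ($w{\left(v,E \right)} = 8 \left(E - E\right) = 8 \cdot 0 = 0$)
$\left(w{\left(-3,1 \right)} - 48\right) 0 = \left(0 - 48\right) 0 = \left(-48\right) 0 = 0$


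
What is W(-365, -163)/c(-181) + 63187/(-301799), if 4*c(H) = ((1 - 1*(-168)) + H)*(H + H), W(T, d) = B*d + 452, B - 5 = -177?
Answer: 1421504805/54625619 ≈ 26.023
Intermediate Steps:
B = -172 (B = 5 - 177 = -172)
W(T, d) = 452 - 172*d (W(T, d) = -172*d + 452 = 452 - 172*d)
c(H) = H*(169 + H)/2 (c(H) = (((1 - 1*(-168)) + H)*(H + H))/4 = (((1 + 168) + H)*(2*H))/4 = ((169 + H)*(2*H))/4 = (2*H*(169 + H))/4 = H*(169 + H)/2)
W(-365, -163)/c(-181) + 63187/(-301799) = (452 - 172*(-163))/(((½)*(-181)*(169 - 181))) + 63187/(-301799) = (452 + 28036)/(((½)*(-181)*(-12))) + 63187*(-1/301799) = 28488/1086 - 63187/301799 = 28488*(1/1086) - 63187/301799 = 4748/181 - 63187/301799 = 1421504805/54625619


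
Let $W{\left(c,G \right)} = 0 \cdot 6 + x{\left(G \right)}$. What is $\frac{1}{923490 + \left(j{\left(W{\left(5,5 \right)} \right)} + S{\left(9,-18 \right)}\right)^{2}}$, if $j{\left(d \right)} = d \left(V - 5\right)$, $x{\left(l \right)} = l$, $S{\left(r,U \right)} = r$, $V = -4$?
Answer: $\frac{1}{924786} \approx 1.0813 \cdot 10^{-6}$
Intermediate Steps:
$W{\left(c,G \right)} = G$ ($W{\left(c,G \right)} = 0 \cdot 6 + G = 0 + G = G$)
$j{\left(d \right)} = - 9 d$ ($j{\left(d \right)} = d \left(-4 - 5\right) = d \left(-9\right) = - 9 d$)
$\frac{1}{923490 + \left(j{\left(W{\left(5,5 \right)} \right)} + S{\left(9,-18 \right)}\right)^{2}} = \frac{1}{923490 + \left(\left(-9\right) 5 + 9\right)^{2}} = \frac{1}{923490 + \left(-45 + 9\right)^{2}} = \frac{1}{923490 + \left(-36\right)^{2}} = \frac{1}{923490 + 1296} = \frac{1}{924786}$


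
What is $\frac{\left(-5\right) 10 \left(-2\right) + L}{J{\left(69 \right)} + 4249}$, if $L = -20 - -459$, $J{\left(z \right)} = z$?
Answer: $\frac{539}{4318} \approx 0.12483$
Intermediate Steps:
$L = 439$ ($L = -20 + 459 = 439$)
$\frac{\left(-5\right) 10 \left(-2\right) + L}{J{\left(69 \right)} + 4249} = \frac{\left(-5\right) 10 \left(-2\right) + 439}{69 + 4249} = \frac{\left(-50\right) \left(-2\right) + 439}{4318} = \left(100 + 439\right) \frac{1}{4318} = 539 \cdot \frac{1}{4318} = \frac{539}{4318}$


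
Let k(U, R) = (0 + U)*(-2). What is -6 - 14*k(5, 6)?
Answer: 134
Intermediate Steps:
k(U, R) = -2*U (k(U, R) = U*(-2) = -2*U)
-6 - 14*k(5, 6) = -6 - (-28)*5 = -6 - 14*(-10) = -6 + 140 = 134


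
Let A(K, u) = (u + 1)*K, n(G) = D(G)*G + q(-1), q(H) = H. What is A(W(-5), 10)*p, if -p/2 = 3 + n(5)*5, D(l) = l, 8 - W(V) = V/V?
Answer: -18942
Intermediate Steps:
W(V) = 7 (W(V) = 8 - V/V = 8 - 1*1 = 8 - 1 = 7)
n(G) = -1 + G² (n(G) = G*G - 1 = G² - 1 = -1 + G²)
A(K, u) = K*(1 + u) (A(K, u) = (1 + u)*K = K*(1 + u))
p = -246 (p = -2*(3 + (-1 + 5²)*5) = -2*(3 + (-1 + 25)*5) = -2*(3 + 24*5) = -2*(3 + 120) = -2*123 = -246)
A(W(-5), 10)*p = (7*(1 + 10))*(-246) = (7*11)*(-246) = 77*(-246) = -18942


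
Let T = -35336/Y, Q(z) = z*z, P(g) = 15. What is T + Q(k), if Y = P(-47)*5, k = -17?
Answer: -13661/75 ≈ -182.15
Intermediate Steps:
Q(z) = z²
Y = 75 (Y = 15*5 = 75)
T = -35336/75 ≈ -471.15
T + Q(k) = -35336/75 + (-17)² = -35336/75 + 289 = -13661/75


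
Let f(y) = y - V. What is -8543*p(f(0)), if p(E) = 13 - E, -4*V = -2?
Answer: -230661/2 ≈ -1.1533e+5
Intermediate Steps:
V = 1/2 (V = -1/4*(-2) = 1/2 ≈ 0.50000)
f(y) = -1/2 + y (f(y) = y - 1*1/2 = y - 1/2 = -1/2 + y)
-8543*p(f(0)) = -8543*(13 - (-1/2 + 0)) = -8543*(13 - 1*(-1/2)) = -8543*(13 + 1/2) = -8543*27/2 = -230661/2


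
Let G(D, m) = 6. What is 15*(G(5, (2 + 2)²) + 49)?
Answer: 825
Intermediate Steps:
15*(G(5, (2 + 2)²) + 49) = 15*(6 + 49) = 15*55 = 825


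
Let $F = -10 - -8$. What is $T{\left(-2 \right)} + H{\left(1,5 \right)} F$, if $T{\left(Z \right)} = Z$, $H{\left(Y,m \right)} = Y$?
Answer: $-4$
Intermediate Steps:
$F = -2$ ($F = -10 + 8 = -2$)
$T{\left(-2 \right)} + H{\left(1,5 \right)} F = -2 + 1 \left(-2\right) = -2 - 2 = -4$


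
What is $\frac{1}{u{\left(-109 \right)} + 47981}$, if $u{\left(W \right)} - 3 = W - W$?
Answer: $\frac{1}{47984} \approx 2.084 \cdot 10^{-5}$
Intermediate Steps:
$u{\left(W \right)} = 3$ ($u{\left(W \right)} = 3 + \left(W - W\right) = 3 + 0 = 3$)
$\frac{1}{u{\left(-109 \right)} + 47981} = \frac{1}{3 + 47981} = \frac{1}{47984}$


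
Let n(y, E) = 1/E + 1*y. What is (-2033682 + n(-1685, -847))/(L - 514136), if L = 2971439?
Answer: -574651950/693778547 ≈ -0.82829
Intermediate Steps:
n(y, E) = y + 1/E (n(y, E) = 1/E + y = y + 1/E)
(-2033682 + n(-1685, -847))/(L - 514136) = (-2033682 + (-1685 + 1/(-847)))/(2971439 - 514136) = (-2033682 + (-1685 - 1/847))/2457303 = (-2033682 - 1427196/847)*(1/2457303) = -1723955850/847*1/2457303 = -574651950/693778547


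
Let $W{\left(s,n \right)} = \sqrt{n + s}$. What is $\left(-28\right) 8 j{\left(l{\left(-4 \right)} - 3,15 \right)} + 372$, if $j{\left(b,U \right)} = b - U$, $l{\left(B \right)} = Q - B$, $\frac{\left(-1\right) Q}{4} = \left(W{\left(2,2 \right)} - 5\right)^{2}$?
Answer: $11572$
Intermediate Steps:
$Q = -36$ ($Q = - 4 \left(\sqrt{2 + 2} - 5\right)^{2} = - 4 \left(\sqrt{4} - 5\right)^{2} = - 4 \left(2 - 5\right)^{2} = - 4 \left(-3\right)^{2} = \left(-4\right) 9 = -36$)
$l{\left(B \right)} = -36 - B$
$\left(-28\right) 8 j{\left(l{\left(-4 \right)} - 3,15 \right)} + 372 = \left(-28\right) 8 \left(\left(\left(-36 - -4\right) - 3\right) - 15\right) + 372 = - 224 \left(\left(\left(-36 + 4\right) - 3\right) - 15\right) + 372 = - 224 \left(\left(-32 - 3\right) - 15\right) + 372 = - 224 \left(-35 - 15\right) + 372 = \left(-224\right) \left(-50\right) + 372 = 11200 + 372 = 11572$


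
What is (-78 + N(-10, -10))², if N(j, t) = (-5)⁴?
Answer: 299209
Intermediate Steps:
N(j, t) = 625
(-78 + N(-10, -10))² = (-78 + 625)² = 547² = 299209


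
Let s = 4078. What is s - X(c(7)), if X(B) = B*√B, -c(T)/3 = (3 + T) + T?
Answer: 4078 + 51*I*√51 ≈ 4078.0 + 364.21*I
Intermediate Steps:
c(T) = -9 - 6*T (c(T) = -3*((3 + T) + T) = -3*(3 + 2*T) = -9 - 6*T)
X(B) = B^(3/2)
s - X(c(7)) = 4078 - (-9 - 6*7)^(3/2) = 4078 - (-9 - 42)^(3/2) = 4078 - (-51)^(3/2) = 4078 - (-51)*I*√51 = 4078 + 51*I*√51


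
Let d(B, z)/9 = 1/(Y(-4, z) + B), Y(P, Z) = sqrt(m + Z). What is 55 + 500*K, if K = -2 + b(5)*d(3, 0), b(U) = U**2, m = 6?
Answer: 111555 - 37500*sqrt(6) ≈ 19699.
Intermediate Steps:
Y(P, Z) = sqrt(6 + Z)
d(B, z) = 9/(B + sqrt(6 + z)) (d(B, z) = 9/(sqrt(6 + z) + B) = 9/(B + sqrt(6 + z)))
K = -2 + 225/(3 + sqrt(6)) (K = -2 + 5**2*(9/(3 + sqrt(6 + 0))) = -2 + 25*(9/(3 + sqrt(6))) = -2 + 225/(3 + sqrt(6)) ≈ 39.288)
55 + 500*K = 55 + 500*(223 - 75*sqrt(6)) = 55 + (111500 - 37500*sqrt(6)) = 111555 - 37500*sqrt(6)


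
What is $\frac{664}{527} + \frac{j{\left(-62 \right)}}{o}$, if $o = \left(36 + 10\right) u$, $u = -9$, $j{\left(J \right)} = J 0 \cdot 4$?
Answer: $\frac{664}{527} \approx 1.26$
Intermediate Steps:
$j{\left(J \right)} = 0$ ($j{\left(J \right)} = J 0 = 0$)
$o = -414$ ($o = \left(36 + 10\right) \left(-9\right) = 46 \left(-9\right) = -414$)
$\frac{664}{527} + \frac{j{\left(-62 \right)}}{o} = \frac{664}{527} + \frac{0}{-414} = 664 \cdot \frac{1}{527} + 0 \left(- \frac{1}{414}\right) = \frac{664}{527} + 0 = \frac{664}{527}$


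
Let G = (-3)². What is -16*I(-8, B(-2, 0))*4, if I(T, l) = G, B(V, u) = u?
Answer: -576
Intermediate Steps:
G = 9
I(T, l) = 9
-16*I(-8, B(-2, 0))*4 = -16*9*4 = -144*4 = -576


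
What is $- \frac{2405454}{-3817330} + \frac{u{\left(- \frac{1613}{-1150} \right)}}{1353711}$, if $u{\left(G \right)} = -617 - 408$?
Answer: $\frac{1626188388272}{2583780805815} \approx 0.62938$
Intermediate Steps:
$u{\left(G \right)} = -1025$ ($u{\left(G \right)} = -617 - 408 = -1025$)
$- \frac{2405454}{-3817330} + \frac{u{\left(- \frac{1613}{-1150} \right)}}{1353711} = - \frac{2405454}{-3817330} - \frac{1025}{1353711} = \left(-2405454\right) \left(- \frac{1}{3817330}\right) - \frac{1025}{1353711} = \frac{1202727}{1908665} - \frac{1025}{1353711} = \frac{1626188388272}{2583780805815}$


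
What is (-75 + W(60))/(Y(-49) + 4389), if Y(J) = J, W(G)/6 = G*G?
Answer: 615/124 ≈ 4.9597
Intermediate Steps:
W(G) = 6*G² (W(G) = 6*(G*G) = 6*G²)
(-75 + W(60))/(Y(-49) + 4389) = (-75 + 6*60²)/(-49 + 4389) = (-75 + 6*3600)/4340 = (-75 + 21600)*(1/4340) = 21525*(1/4340) = 615/124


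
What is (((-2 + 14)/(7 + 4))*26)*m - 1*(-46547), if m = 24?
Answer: 519505/11 ≈ 47228.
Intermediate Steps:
(((-2 + 14)/(7 + 4))*26)*m - 1*(-46547) = (((-2 + 14)/(7 + 4))*26)*24 - 1*(-46547) = ((12/11)*26)*24 + 46547 = (312/11)*24 + 46547 = 7488/11 + 46547 = 519505/11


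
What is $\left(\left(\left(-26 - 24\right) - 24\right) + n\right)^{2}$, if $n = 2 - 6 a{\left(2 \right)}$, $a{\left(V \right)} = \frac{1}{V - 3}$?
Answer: $4356$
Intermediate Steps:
$a{\left(V \right)} = \frac{1}{-3 + V}$
$n = 8$ ($n = 2 - \frac{6}{-3 + 2} = 2 - \frac{6}{-1} = 2 - -6 = 2 + 6 = 8$)
$\left(\left(\left(-26 - 24\right) - 24\right) + n\right)^{2} = \left(\left(\left(-26 - 24\right) - 24\right) + 8\right)^{2} = \left(\left(-50 - 24\right) + 8\right)^{2} = \left(-74 + 8\right)^{2} = \left(-66\right)^{2} = 4356$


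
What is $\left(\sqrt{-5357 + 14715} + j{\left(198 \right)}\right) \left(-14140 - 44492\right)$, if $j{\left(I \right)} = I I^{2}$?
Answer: $-455124567744 - 58632 \sqrt{9358} \approx -4.5513 \cdot 10^{11}$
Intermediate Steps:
$j{\left(I \right)} = I^{3}$
$\left(\sqrt{-5357 + 14715} + j{\left(198 \right)}\right) \left(-14140 - 44492\right) = \left(\sqrt{-5357 + 14715} + 198^{3}\right) \left(-14140 - 44492\right) = \left(\sqrt{9358} + 7762392\right) \left(-58632\right) = \left(7762392 + \sqrt{9358}\right) \left(-58632\right) = -455124567744 - 58632 \sqrt{9358}$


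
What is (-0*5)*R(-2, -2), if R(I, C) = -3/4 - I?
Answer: 0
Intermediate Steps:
R(I, C) = -3/4 - I (R(I, C) = -3*1/4 - I = -3/4 - I)
(-0*5)*R(-2, -2) = (-0*5)*(-3/4 - 1*(-2)) = (-10*0)*(-3/4 + 2) = 0*(5/4) = 0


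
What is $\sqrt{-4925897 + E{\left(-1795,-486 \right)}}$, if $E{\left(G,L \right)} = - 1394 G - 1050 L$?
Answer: $i \sqrt{1913367} \approx 1383.2 i$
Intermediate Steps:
$\sqrt{-4925897 + E{\left(-1795,-486 \right)}} = \sqrt{-4925897 - -3012530} = \sqrt{-4925897 + \left(2502230 + 510300\right)} = \sqrt{-4925897 + 3012530} = \sqrt{-1913367} = i \sqrt{1913367}$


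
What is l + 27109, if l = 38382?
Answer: 65491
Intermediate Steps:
l + 27109 = 38382 + 27109 = 65491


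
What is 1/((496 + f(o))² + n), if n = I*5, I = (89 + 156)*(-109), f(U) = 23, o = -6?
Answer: 1/135836 ≈ 7.3618e-6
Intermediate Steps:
I = -26705 (I = 245*(-109) = -26705)
n = -133525 (n = -26705*5 = -133525)
1/((496 + f(o))² + n) = 1/((496 + 23)² - 133525) = 1/(519² - 133525) = 1/(269361 - 133525) = 1/135836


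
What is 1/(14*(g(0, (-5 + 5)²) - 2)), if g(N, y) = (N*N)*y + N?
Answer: -1/28 ≈ -0.035714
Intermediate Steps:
g(N, y) = N + y*N² (g(N, y) = N²*y + N = y*N² + N = N + y*N²)
1/(14*(g(0, (-5 + 5)²) - 2)) = 1/(14*(0*(1 + 0*(-5 + 5)²) - 2)) = 1/(14*(0*(1 + 0*0²) - 2)) = 1/(14*(0*(1 + 0*0) - 2)) = 1/(14*(0*(1 + 0) - 2)) = 1/(14*(0*1 - 2)) = 1/(14*(0 - 2)) = 1/(14*(-2)) = 1/(-28) = -1/28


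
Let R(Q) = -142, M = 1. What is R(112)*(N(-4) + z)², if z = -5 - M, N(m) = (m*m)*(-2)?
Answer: -205048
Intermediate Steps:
N(m) = -2*m² (N(m) = m²*(-2) = -2*m²)
z = -6 (z = -5 - 1*1 = -5 - 1 = -6)
R(112)*(N(-4) + z)² = -142*(-2*(-4)² - 6)² = -142*(-2*16 - 6)² = -142*(-32 - 6)² = -142*(-38)² = -142*1444 = -205048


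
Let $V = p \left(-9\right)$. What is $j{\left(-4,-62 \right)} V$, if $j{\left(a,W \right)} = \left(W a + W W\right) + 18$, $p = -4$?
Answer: $147960$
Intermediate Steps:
$V = 36$ ($V = \left(-4\right) \left(-9\right) = 36$)
$j{\left(a,W \right)} = 18 + W^{2} + W a$ ($j{\left(a,W \right)} = \left(W a + W^{2}\right) + 18 = \left(W^{2} + W a\right) + 18 = 18 + W^{2} + W a$)
$j{\left(-4,-62 \right)} V = \left(18 + \left(-62\right)^{2} - -248\right) 36 = \left(18 + 3844 + 248\right) 36 = 4110 \cdot 36 = 147960$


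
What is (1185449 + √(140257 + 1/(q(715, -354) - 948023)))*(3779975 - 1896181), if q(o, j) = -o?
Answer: 2233141713506 + 941897*√2576446074365730/67767 ≈ 2.2338e+12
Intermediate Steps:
(1185449 + √(140257 + 1/(q(715, -354) - 948023)))*(3779975 - 1896181) = (1185449 + √(140257 + 1/(-1*715 - 948023)))*(3779975 - 1896181) = (1185449 + √(140257 + 1/(-715 - 948023)))*1883794 = (1185449 + √(140257 + 1/(-948738)))*1883794 = (1185449 + √(140257 - 1/948738))*1883794 = (1185449 + √(133067145665/948738))*1883794 = (1185449 + √2576446074365730/135534)*1883794 = 2233141713506 + 941897*√2576446074365730/67767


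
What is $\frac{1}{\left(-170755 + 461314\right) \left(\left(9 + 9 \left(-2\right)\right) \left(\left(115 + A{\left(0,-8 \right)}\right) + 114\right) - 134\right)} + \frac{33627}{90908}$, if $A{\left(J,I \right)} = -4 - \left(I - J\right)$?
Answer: $\frac{21798269845975}{58929940923132} \approx 0.3699$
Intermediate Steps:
$A{\left(J,I \right)} = -4 + J - I$
$\frac{1}{\left(-170755 + 461314\right) \left(\left(9 + 9 \left(-2\right)\right) \left(\left(115 + A{\left(0,-8 \right)}\right) + 114\right) - 134\right)} + \frac{33627}{90908} = \frac{1}{\left(-170755 + 461314\right) \left(\left(9 + 9 \left(-2\right)\right) \left(\left(115 - -4\right) + 114\right) - 134\right)} + \frac{33627}{90908} = \frac{1}{290559 \left(\left(9 - 18\right) \left(\left(115 + \left(-4 + 0 + 8\right)\right) + 114\right) - 134\right)} + 33627 \cdot \frac{1}{90908} = \frac{1}{290559 \left(- 9 \left(\left(115 + 4\right) + 114\right) - 134\right)} + \frac{33627}{90908} = \frac{1}{290559 \left(- 9 \left(119 + 114\right) - 134\right)} + \frac{33627}{90908} = \frac{1}{290559 \left(\left(-9\right) 233 - 134\right)} + \frac{33627}{90908} = \frac{1}{290559 \left(-2097 - 134\right)} + \frac{33627}{90908} = \frac{1}{290559 \left(-2231\right)} + \frac{33627}{90908} = \frac{1}{290559} \left(- \frac{1}{2231}\right) + \frac{33627}{90908} = - \frac{1}{648237129} + \frac{33627}{90908} = \frac{21798269845975}{58929940923132}$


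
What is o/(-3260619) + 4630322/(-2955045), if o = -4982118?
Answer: -41703667112/1070586208095 ≈ -0.038954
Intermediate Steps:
o/(-3260619) + 4630322/(-2955045) = -4982118/(-3260619) + 4630322/(-2955045) = -4982118*(-1/3260619) + 4630322*(-1/2955045) = 1660706/1086873 - 4630322/2955045 = -41703667112/1070586208095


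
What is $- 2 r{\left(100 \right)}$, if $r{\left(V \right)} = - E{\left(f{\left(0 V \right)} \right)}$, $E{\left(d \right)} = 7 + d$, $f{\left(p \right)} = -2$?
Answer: $10$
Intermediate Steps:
$r{\left(V \right)} = -5$ ($r{\left(V \right)} = - (7 - 2) = \left(-1\right) 5 = -5$)
$- 2 r{\left(100 \right)} = \left(-2\right) \left(-5\right) = 10$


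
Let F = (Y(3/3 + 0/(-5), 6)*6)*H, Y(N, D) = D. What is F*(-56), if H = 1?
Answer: -2016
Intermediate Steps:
F = 36 (F = (6*6)*1 = 36*1 = 36)
F*(-56) = 36*(-56) = -2016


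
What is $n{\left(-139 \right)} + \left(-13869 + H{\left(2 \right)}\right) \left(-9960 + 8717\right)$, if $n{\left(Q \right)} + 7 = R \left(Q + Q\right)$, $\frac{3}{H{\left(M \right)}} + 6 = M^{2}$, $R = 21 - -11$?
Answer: $\frac{34464257}{2} \approx 1.7232 \cdot 10^{7}$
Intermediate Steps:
$R = 32$ ($R = 21 + 11 = 32$)
$H{\left(M \right)} = \frac{3}{-6 + M^{2}}$
$n{\left(Q \right)} = -7 + 64 Q$ ($n{\left(Q \right)} = -7 + 32 \left(Q + Q\right) = -7 + 32 \cdot 2 Q = -7 + 64 Q$)
$n{\left(-139 \right)} + \left(-13869 + H{\left(2 \right)}\right) \left(-9960 + 8717\right) = \left(-7 + 64 \left(-139\right)\right) + \left(-13869 + \frac{3}{-6 + 2^{2}}\right) \left(-9960 + 8717\right) = \left(-7 - 8896\right) + \left(-13869 + \frac{3}{-6 + 4}\right) \left(-1243\right) = -8903 + \left(-13869 + \frac{3}{-2}\right) \left(-1243\right) = -8903 + \left(-13869 + 3 \left(- \frac{1}{2}\right)\right) \left(-1243\right) = -8903 + \left(-13869 - \frac{3}{2}\right) \left(-1243\right) = -8903 - - \frac{34482063}{2} = -8903 + \frac{34482063}{2} = \frac{34464257}{2}$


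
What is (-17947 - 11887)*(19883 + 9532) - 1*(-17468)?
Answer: -877549642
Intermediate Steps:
(-17947 - 11887)*(19883 + 9532) - 1*(-17468) = -29834*29415 + 17468 = -877567110 + 17468 = -877549642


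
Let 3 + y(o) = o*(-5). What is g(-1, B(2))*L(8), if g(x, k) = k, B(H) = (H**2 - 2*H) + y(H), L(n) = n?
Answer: -104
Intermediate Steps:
y(o) = -3 - 5*o (y(o) = -3 + o*(-5) = -3 - 5*o)
B(H) = -3 + H**2 - 7*H (B(H) = (H**2 - 2*H) + (-3 - 5*H) = -3 + H**2 - 7*H)
g(-1, B(2))*L(8) = (-3 + 2**2 - 7*2)*8 = (-3 + 4 - 14)*8 = -13*8 = -104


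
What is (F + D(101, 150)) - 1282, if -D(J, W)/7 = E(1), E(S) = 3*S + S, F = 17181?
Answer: 15871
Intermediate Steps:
E(S) = 4*S
D(J, W) = -28
(F + D(101, 150)) - 1282 = (17181 - 28) - 1282 = 17153 - 1282 = 15871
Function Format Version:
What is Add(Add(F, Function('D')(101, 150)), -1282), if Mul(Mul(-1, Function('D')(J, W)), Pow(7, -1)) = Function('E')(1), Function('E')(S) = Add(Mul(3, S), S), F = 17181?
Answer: 15871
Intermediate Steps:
Function('E')(S) = Mul(4, S)
Function('D')(J, W) = -28 (Function('D')(J, W) = Mul(-7, Mul(4, 1)) = Mul(-7, 4) = -28)
Add(Add(F, Function('D')(101, 150)), -1282) = Add(Add(17181, -28), -1282) = Add(17153, -1282) = 15871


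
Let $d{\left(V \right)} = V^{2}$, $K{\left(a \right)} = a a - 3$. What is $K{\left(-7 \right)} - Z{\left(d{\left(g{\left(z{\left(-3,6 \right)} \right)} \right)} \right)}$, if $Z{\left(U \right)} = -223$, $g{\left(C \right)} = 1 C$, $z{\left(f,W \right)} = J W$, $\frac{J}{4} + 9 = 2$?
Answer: $269$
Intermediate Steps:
$J = -28$ ($J = -36 + 4 \cdot 2 = -36 + 8 = -28$)
$z{\left(f,W \right)} = - 28 W$
$g{\left(C \right)} = C$
$K{\left(a \right)} = -3 + a^{2}$ ($K{\left(a \right)} = a^{2} - 3 = -3 + a^{2}$)
$K{\left(-7 \right)} - Z{\left(d{\left(g{\left(z{\left(-3,6 \right)} \right)} \right)} \right)} = \left(-3 + \left(-7\right)^{2}\right) - -223 = \left(-3 + 49\right) + 223 = 46 + 223 = 269$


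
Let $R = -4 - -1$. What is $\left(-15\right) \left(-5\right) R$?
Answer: $-225$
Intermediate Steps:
$R = -3$ ($R = -4 + 1 = -3$)
$\left(-15\right) \left(-5\right) R = \left(-15\right) \left(-5\right) \left(-3\right) = 75 \left(-3\right) = -225$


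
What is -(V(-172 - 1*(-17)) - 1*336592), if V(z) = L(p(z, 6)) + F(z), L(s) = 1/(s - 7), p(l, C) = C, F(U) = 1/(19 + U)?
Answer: 45776649/136 ≈ 3.3659e+5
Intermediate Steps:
L(s) = 1/(-7 + s)
V(z) = -1 + 1/(19 + z) (V(z) = 1/(-7 + 6) + 1/(19 + z) = 1/(-1) + 1/(19 + z) = -1 + 1/(19 + z))
-(V(-172 - 1*(-17)) - 1*336592) = -((-18 - (-172 - 1*(-17)))/(19 + (-172 - 1*(-17))) - 1*336592) = -((-18 - (-172 + 17))/(19 + (-172 + 17)) - 336592) = -((-18 - 1*(-155))/(19 - 155) - 336592) = -((-18 + 155)/(-136) - 336592) = -(-1/136*137 - 336592) = -(-137/136 - 336592) = -1*(-45776649/136) = 45776649/136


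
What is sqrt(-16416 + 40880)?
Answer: 4*sqrt(1529) ≈ 156.41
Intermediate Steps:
sqrt(-16416 + 40880) = sqrt(24464) = 4*sqrt(1529)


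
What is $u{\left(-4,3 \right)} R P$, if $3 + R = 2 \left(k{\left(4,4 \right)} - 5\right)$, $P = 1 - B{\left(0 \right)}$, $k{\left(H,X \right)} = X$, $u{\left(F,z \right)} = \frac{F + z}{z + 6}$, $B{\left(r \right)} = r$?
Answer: $\frac{5}{9} \approx 0.55556$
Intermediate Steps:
$u{\left(F,z \right)} = \frac{F + z}{6 + z}$
$P = 1$ ($P = 1 - 0 = 1 + 0 = 1$)
$R = -5$ ($R = -3 + 2 \left(4 - 5\right) = -3 + 2 \left(-1\right) = -3 - 2 = -5$)
$u{\left(-4,3 \right)} R P = \frac{-4 + 3}{6 + 3} \left(-5\right) 1 = \frac{1}{9} \left(-1\right) \left(-5\right) 1 = \left(- \frac{1}{9}\right) \left(-5\right) 1 = \frac{5}{9} \cdot 1 = \frac{5}{9}$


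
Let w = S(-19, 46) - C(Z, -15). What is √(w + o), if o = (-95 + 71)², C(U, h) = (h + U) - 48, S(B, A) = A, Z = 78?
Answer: √607 ≈ 24.637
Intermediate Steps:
C(U, h) = -48 + U + h (C(U, h) = (U + h) - 48 = -48 + U + h)
w = 31 (w = 46 - (-48 + 78 - 15) = 46 - 1*15 = 46 - 15 = 31)
o = 576 (o = (-24)² = 576)
√(w + o) = √(31 + 576) = √607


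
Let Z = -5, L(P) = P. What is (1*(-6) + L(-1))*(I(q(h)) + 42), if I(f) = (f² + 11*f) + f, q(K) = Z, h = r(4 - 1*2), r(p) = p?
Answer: -49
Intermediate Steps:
h = 2 (h = 4 - 1*2 = 4 - 2 = 2)
q(K) = -5
I(f) = f² + 12*f
(1*(-6) + L(-1))*(I(q(h)) + 42) = (1*(-6) - 1)*(-5*(12 - 5) + 42) = (-6 - 1)*(-5*7 + 42) = -7*(-35 + 42) = -7*7 = -49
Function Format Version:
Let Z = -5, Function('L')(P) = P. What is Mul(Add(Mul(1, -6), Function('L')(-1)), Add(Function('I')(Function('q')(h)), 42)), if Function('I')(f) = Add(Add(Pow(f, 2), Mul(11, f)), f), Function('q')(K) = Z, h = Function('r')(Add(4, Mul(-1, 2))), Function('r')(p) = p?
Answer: -49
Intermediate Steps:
h = 2 (h = Add(4, Mul(-1, 2)) = Add(4, -2) = 2)
Function('q')(K) = -5
Function('I')(f) = Add(Pow(f, 2), Mul(12, f))
Mul(Add(Mul(1, -6), Function('L')(-1)), Add(Function('I')(Function('q')(h)), 42)) = Mul(Add(Mul(1, -6), -1), Add(Mul(-5, Add(12, -5)), 42)) = Mul(Add(-6, -1), Add(Mul(-5, 7), 42)) = Mul(-7, Add(-35, 42)) = Mul(-7, 7) = -49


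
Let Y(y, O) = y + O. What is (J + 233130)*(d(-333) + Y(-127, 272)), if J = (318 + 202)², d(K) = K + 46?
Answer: -71501260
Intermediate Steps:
d(K) = 46 + K
Y(y, O) = O + y
J = 270400 (J = 520² = 270400)
(J + 233130)*(d(-333) + Y(-127, 272)) = (270400 + 233130)*((46 - 333) + (272 - 127)) = 503530*(-287 + 145) = 503530*(-142) = -71501260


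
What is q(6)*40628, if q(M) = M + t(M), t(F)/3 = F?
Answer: 975072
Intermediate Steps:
t(F) = 3*F
q(M) = 4*M (q(M) = M + 3*M = 4*M)
q(6)*40628 = (4*6)*40628 = 24*40628 = 975072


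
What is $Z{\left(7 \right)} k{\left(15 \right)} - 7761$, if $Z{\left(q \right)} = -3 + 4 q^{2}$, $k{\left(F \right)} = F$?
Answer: $-4866$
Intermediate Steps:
$Z{\left(7 \right)} k{\left(15 \right)} - 7761 = \left(-3 + 4 \cdot 7^{2}\right) 15 - 7761 = \left(-3 + 4 \cdot 49\right) 15 - 7761 = \left(-3 + 196\right) 15 - 7761 = 193 \cdot 15 - 7761 = 2895 - 7761 = -4866$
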